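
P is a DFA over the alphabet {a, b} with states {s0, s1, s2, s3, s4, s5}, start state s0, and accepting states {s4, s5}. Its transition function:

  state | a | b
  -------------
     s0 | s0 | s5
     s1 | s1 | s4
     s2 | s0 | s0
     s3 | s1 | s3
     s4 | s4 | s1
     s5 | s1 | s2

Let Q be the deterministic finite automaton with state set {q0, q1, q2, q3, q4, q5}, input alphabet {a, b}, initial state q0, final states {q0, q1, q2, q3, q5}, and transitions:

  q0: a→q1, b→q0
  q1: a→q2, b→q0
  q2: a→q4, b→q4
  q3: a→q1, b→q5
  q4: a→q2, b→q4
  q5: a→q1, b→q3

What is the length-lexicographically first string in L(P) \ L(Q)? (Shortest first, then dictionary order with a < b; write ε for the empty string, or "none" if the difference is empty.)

aab

The string aab is accepted by P but not by Q.
No shorter string lies in the difference, and aab is the lexicographically first length-3 string in L(P) \ L(Q).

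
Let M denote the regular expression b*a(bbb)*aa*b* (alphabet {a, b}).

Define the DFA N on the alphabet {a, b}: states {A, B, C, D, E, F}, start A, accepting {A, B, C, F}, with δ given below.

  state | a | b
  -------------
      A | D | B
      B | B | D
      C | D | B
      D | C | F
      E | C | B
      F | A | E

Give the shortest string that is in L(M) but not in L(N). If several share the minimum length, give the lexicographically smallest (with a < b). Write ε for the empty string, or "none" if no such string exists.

aaa

The string aaa is accepted by M but not by N.
No shorter string lies in the difference, and aaa is the lexicographically first length-3 string in L(M) \ L(N).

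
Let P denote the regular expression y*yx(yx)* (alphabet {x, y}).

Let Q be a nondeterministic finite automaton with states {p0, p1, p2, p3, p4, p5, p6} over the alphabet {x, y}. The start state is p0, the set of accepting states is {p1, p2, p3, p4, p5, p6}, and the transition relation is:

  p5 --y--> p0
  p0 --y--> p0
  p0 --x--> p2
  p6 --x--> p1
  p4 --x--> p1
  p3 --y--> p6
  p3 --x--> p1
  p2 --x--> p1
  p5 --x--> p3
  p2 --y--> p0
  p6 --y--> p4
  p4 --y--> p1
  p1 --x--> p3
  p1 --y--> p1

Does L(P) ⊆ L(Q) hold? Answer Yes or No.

Yes

Converting the expression P to a DFA (subset construction, then merging equivalent states) gives the minimal DFA with states {r0, r1, r2, r3, r4}, start state r0, accepting states {r3} and transitions r0: x→r1, y→r2; r1: x→r1, y→r1; r2: x→r3, y→r2; r3: x→r1, y→r4; r4: x→r3, y→r1.
Exploring the product automaton P × Q from the start pair (r0, p0), following both machines on each input symbol, reaches 10 state pairs: (r0, p0), (r1, p2), (r2, p0), (r1, p1), (r1, p0), (r3, p2), (r1, p3), (r4, p0), (r1, p6), (r1, p4).
P accepts in {r3} and Q accepts in {p1, p2, p3, p4, p5, p6}. The reachable pairs whose P-component is accepting are (r3, p2); in each of them the Q-component is accepting too, so the product for L(P) \ L(Q) (P-component accepting, Q-component rejecting) has no reachable accepting pair and the difference is empty.
Hence every string in L(P) is also in L(Q).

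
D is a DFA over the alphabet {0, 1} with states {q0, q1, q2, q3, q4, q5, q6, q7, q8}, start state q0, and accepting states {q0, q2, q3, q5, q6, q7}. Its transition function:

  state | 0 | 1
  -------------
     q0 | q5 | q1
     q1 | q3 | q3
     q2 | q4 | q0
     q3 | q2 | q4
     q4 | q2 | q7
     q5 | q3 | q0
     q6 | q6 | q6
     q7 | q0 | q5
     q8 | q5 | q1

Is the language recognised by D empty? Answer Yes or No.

No

The empty string ε is accepted: the run q0 ends in the accepting state q0.
Since at least one string is accepted, L(D) is not empty.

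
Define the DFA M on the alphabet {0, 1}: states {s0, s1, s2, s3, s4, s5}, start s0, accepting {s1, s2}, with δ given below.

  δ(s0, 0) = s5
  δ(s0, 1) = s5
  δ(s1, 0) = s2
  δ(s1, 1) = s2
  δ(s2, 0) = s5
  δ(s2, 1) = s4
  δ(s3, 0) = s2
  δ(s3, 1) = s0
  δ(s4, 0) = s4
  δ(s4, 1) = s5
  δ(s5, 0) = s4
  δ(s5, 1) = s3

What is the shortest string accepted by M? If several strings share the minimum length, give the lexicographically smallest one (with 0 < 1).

010

A breadth-first search from s0 reaches an accepting state first via the path s0 → s5 → s3 → s2 on input 010.
No string of length < 3 is accepted (BFS exhausts all shorter strings without reaching an accepting state), and 010 is the lexicographically least accepting string of length 3.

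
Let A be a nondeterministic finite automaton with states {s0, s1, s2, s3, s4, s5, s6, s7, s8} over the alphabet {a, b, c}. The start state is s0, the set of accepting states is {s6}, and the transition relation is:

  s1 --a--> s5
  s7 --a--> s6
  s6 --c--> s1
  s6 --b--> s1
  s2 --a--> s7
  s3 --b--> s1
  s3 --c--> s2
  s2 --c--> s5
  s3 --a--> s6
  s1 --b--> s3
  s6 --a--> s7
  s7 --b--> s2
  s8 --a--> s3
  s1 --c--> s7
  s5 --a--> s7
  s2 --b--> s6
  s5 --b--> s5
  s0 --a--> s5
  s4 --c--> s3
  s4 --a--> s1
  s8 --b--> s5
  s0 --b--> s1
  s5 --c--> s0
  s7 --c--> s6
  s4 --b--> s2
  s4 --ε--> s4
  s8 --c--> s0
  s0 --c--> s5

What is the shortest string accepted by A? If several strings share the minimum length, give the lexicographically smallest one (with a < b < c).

A breadth-first search from s0 reaches an accepting state first via the path s0 → s5 → s7 → s6 on input aaa.
No string of length < 3 is accepted (BFS exhausts all shorter strings without reaching an accepting state), and aaa is the lexicographically least accepting string of length 3.

aaa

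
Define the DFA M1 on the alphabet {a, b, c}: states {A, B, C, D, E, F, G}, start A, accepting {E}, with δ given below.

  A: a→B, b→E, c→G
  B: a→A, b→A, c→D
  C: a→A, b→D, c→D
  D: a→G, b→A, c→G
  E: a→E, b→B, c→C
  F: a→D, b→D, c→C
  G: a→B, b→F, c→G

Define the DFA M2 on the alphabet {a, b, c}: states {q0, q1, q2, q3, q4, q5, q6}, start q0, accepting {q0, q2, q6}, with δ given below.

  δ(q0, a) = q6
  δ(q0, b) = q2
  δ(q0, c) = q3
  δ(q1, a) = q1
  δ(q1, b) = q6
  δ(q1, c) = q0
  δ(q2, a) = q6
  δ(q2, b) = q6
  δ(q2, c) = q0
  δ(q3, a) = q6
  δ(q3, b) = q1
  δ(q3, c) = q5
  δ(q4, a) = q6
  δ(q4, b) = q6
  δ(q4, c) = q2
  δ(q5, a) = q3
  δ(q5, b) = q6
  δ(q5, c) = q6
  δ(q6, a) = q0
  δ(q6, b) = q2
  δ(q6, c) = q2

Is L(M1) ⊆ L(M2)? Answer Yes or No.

Yes

Exploring the product automaton M1 × M2 from the start pair (A, q0), following both machines on each input symbol, reaches 30 state pairs: (A, q0), (B, q6), (E, q2), (G, q3), (A, q2), (D, q2), (E, q6), (C, q0), (F, q1), (G, q5), (G, q0), (G, q6), (A, q6), (E, q0), (B, q2), (C, q2), (D, q3), (D, q1), (D, q6), (B, q3), (F, q6), (F, q2), (B, q0), (G, q2), (C, q3), (D, q0), (A, q1), (G, q1), (D, q5), (B, q1).
M1 accepts in {E} and M2 accepts in {q0, q2, q6}. The reachable pairs whose M1-component is accepting are (E, q2), (E, q6), (E, q0); in each of them the M2-component is accepting too, so the product for L(M1) \ L(M2) (M1-component accepting, M2-component rejecting) has no reachable accepting pair and the difference is empty.
Hence every string in L(M1) is also in L(M2).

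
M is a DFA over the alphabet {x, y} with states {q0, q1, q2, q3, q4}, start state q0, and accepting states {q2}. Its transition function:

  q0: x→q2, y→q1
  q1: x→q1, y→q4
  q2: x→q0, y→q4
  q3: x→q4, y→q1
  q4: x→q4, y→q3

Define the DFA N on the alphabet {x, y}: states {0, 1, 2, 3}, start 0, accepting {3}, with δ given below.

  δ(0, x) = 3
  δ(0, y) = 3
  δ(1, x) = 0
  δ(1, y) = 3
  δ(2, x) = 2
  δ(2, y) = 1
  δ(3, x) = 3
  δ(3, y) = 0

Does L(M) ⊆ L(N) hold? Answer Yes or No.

Yes

Exploring the product automaton M × N from the start pair (q0, 0), following both machines on each input symbol, reaches 9 state pairs: (q0, 0), (q2, 3), (q1, 3), (q0, 3), (q4, 0), (q1, 0), (q4, 3), (q3, 3), (q3, 0).
M accepts in {q2} and N accepts in {3}. The reachable pairs whose M-component is accepting are (q2, 3); in each of them the N-component is accepting too, so the product for L(M) \ L(N) (M-component accepting, N-component rejecting) has no reachable accepting pair and the difference is empty.
Hence every string in L(M) is also in L(N).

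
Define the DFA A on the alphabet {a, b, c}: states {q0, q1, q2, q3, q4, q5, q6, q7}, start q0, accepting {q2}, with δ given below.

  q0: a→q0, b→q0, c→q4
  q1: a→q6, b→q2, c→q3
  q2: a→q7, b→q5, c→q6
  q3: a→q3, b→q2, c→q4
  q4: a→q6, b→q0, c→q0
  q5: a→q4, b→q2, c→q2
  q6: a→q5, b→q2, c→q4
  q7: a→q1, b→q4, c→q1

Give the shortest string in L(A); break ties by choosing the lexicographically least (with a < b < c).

cab

A breadth-first search from q0 reaches an accepting state first via the path q0 → q4 → q6 → q2 on input cab.
No string of length < 3 is accepted (BFS exhausts all shorter strings without reaching an accepting state), and cab is the lexicographically least accepting string of length 3.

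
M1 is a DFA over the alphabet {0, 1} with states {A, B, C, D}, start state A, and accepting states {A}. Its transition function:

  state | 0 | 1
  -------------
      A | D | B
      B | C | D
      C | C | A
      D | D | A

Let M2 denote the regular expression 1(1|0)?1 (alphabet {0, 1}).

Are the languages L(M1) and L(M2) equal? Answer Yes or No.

No

The empty string ε is accepted by M1 but rejected by M2.
So L(M1) ≠ L(M2).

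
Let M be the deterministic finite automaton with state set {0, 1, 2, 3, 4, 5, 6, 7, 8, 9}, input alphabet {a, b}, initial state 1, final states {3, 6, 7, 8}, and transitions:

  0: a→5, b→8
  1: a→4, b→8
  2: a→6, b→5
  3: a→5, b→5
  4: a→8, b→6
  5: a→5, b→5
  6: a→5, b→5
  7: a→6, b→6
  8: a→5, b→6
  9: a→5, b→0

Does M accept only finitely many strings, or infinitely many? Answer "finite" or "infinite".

The useful states (reachable from 1 and able to reach an accepting state) are {1, 4, 6, 8}.
Restricted to these states the transition graph has no cycle, so every accepting path has bounded length and L is finite.

finite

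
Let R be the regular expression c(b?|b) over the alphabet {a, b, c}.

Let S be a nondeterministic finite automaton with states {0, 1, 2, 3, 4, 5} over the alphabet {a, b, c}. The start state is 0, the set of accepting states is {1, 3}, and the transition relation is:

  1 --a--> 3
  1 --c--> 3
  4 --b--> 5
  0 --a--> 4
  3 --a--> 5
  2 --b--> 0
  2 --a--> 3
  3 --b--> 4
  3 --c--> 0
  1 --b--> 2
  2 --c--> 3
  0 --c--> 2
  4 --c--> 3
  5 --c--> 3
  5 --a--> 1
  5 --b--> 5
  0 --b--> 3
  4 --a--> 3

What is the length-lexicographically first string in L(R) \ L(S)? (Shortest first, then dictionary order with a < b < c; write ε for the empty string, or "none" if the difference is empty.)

The string c is accepted by R but not by S.
No shorter string lies in the difference, and c is the lexicographically first length-1 string in L(R) \ L(S).

c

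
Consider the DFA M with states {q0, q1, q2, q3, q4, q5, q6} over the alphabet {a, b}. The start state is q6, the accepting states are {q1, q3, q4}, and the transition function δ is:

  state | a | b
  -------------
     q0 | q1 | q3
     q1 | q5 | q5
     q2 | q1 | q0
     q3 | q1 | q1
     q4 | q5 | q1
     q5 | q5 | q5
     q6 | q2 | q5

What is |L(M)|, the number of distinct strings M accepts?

The useful subgraph on states {q0, q1, q2, q3, q6} is acyclic, so L(M) is finite; the longest accepting path visits 5 useful states, giving maximum string length 4.
Counting accepting paths from q6 by length: 1 of length 2, 2 of length 3, 2 of length 4. Total 5.

5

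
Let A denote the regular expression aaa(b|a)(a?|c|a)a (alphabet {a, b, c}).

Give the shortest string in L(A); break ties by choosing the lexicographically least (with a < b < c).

aaaaa

By inspection of the expression, no string of length less than 5 matches, and aaaaa is the lexicographically first match of length 5.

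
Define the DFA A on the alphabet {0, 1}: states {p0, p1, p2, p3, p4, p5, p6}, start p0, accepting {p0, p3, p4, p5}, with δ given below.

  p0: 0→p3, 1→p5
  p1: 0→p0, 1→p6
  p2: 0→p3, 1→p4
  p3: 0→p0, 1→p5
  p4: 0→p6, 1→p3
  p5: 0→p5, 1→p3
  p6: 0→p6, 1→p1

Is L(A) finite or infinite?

State p0 is reachable from the start and can reach an accepting state, and it lies on the cycle p0 → p3 → p0.
Traversing that cycle any number of times yields accepted strings of unbounded length, so the language is infinite.

infinite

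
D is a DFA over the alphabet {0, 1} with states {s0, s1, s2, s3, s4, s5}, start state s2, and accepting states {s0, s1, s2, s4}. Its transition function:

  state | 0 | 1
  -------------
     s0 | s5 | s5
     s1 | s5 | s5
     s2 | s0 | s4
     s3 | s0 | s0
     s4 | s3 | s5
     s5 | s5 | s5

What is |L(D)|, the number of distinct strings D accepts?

5

The useful subgraph on states {s0, s2, s3, s4} is acyclic, so L(D) is finite; the longest accepting path visits 4 useful states, giving maximum string length 3.
Counting accepting paths from s2 by length: 1 of length 0, 2 of length 1, 2 of length 3. Total 5.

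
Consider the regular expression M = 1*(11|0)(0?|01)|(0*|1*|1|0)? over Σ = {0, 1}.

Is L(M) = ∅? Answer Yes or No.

No

The empty string ε matches the expression, so it belongs to L(M).
Since L(M) contains at least one string, it is not empty.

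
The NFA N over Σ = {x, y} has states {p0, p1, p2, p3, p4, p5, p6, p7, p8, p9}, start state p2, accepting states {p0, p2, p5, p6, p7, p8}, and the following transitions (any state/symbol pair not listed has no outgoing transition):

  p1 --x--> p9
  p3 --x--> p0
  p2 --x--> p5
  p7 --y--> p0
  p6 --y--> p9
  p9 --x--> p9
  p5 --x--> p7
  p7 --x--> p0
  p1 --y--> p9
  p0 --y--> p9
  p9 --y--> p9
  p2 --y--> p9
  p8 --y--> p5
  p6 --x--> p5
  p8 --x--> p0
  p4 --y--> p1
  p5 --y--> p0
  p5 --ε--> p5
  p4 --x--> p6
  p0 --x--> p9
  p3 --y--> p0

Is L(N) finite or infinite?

The useful states (reachable from p2 and able to reach an accepting state) are {p0, p2, p5, p7}.
Restricted to these states the transition graph has no cycle, so every accepting path has bounded length and L is finite.

finite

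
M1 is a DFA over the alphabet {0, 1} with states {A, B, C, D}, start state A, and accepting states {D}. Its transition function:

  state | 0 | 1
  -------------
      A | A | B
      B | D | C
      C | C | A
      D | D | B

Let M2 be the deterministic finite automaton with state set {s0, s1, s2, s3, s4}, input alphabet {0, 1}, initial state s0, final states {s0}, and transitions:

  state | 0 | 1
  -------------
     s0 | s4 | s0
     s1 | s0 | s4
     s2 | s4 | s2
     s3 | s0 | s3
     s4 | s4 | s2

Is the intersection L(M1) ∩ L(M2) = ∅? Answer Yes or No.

Yes

Exploring the product automaton M1 × M2 from the start pair (A, s0), following both machines on each input symbol, reaches 9 state pairs: (A, s0), (A, s4), (B, s0), (B, s2), (D, s4), (C, s0), (C, s2), (C, s4), (A, s2).
M1 accepts in {D} and M2 accepts in {s0}; no reachable pair has both components accepting, so no string drives both machines to acceptance simultaneously and L(M1) ∩ L(M2) = ∅.
So no string is accepted by both, and the intersection is empty.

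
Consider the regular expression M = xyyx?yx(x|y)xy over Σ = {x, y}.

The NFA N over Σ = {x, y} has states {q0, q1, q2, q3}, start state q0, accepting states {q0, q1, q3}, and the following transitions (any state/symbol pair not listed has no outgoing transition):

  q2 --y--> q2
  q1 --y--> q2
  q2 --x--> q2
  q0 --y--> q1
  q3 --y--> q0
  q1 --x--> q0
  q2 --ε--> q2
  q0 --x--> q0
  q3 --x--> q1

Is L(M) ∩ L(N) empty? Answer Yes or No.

Yes

Converting the expression M to a DFA (subset construction, then merging equivalent states) gives the minimal DFA with states {m0, m1, m2, m3, m4, m5, m6, m7, m8, m9, m10}, start state m0, accepting states {m10} and transitions m0: x→m1, y→m2; m1: x→m2, y→m3; m2: x→m2, y→m2; m3: x→m2, y→m4; m4: x→m5, y→m6; m5: x→m2, y→m6; m6: x→m7, y→m2; m7: x→m8, y→m8; m8: x→m9, y→m2; m9: x→m2, y→m10; m10: x→m2, y→m2.
Exploring the product automaton M × N from the start pair (m0, q0), following both machines on each input symbol, reaches 13 state pairs: (m0, q0), (m1, q0), (m2, q1), (m2, q0), (m3, q1), (m2, q2), (m4, q2), (m5, q2), (m6, q2), (m7, q2), (m8, q2), (m9, q2), (m10, q2).
M accepts in {m10} and N accepts in {q0, q1, q3}; no reachable pair has both components accepting, so no string drives both machines to acceptance simultaneously and L(M) ∩ L(N) = ∅.
So no string is accepted by both, and the intersection is empty.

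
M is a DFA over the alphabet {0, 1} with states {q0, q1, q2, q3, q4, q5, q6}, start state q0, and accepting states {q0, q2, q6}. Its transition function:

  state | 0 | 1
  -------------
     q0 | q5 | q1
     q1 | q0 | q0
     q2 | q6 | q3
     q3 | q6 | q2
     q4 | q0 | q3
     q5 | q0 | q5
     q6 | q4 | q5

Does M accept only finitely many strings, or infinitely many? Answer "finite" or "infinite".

State q0 is reachable from the start and can reach an accepting state, and it lies on the cycle q0 → q1 → q0.
Traversing that cycle any number of times yields accepted strings of unbounded length, so the language is infinite.

infinite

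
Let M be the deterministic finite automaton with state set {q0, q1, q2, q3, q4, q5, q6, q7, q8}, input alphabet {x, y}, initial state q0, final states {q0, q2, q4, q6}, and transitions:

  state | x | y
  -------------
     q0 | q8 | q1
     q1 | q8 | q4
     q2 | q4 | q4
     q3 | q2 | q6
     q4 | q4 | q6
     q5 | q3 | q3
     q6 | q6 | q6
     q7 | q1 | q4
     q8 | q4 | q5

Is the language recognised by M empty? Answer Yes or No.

No

The empty string ε is accepted: the run q0 ends in the accepting state q0.
Since at least one string is accepted, L(M) is not empty.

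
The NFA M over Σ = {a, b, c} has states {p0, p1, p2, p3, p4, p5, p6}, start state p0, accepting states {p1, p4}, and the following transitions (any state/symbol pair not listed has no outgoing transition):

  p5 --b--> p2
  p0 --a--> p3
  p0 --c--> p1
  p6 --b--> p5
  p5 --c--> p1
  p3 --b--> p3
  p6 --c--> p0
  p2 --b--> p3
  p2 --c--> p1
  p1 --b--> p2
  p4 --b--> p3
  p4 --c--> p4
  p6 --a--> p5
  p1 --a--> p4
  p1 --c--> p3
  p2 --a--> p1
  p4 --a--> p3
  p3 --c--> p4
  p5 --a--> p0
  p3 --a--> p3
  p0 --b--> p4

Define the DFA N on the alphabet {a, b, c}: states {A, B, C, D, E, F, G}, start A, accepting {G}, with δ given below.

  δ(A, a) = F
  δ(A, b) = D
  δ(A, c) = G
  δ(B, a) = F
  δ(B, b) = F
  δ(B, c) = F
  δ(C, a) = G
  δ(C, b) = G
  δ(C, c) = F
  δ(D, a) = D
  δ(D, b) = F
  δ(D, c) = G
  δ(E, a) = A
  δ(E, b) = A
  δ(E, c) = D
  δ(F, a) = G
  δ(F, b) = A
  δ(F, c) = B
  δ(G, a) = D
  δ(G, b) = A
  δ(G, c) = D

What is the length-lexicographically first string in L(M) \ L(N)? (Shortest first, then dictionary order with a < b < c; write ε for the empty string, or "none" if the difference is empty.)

The string b is accepted by M but not by N.
No shorter string lies in the difference, and b is the lexicographically first length-1 string in L(M) \ L(N).

b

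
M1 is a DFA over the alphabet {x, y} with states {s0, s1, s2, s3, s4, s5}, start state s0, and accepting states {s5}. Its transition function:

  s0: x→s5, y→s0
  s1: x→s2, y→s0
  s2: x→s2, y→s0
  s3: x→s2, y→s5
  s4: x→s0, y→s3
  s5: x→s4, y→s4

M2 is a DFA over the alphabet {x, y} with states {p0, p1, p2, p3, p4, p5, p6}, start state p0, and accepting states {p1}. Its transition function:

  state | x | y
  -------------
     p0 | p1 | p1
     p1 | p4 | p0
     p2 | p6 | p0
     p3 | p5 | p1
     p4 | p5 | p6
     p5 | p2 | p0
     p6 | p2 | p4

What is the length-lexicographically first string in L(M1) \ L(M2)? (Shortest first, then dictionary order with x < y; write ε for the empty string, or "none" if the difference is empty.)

The string yx is accepted by M1 but not by M2.
No shorter string lies in the difference, and yx is the lexicographically first length-2 string in L(M1) \ L(M2).

yx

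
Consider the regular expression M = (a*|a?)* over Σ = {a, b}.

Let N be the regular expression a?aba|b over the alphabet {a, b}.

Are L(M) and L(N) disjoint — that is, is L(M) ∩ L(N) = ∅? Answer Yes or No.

Converting the expression M to a DFA (subset construction, then merging equivalent states) gives the minimal DFA with states {m0, m1}, start state m0, accepting states {m0} and transitions m0: a→m0, b→m1; m1: a→m1, b→m1.
Converting the expression N to a DFA (subset construction, then merging equivalent states) gives the minimal DFA with states {n0, n1, n2, n3, n4, n5}, start state n0, accepting states {n2} and transitions n0: a→n1, b→n2; n1: a→n3, b→n4; n2: a→n5, b→n5; n3: a→n5, b→n4; n4: a→n2, b→n5; n5: a→n5, b→n5.
Exploring the product automaton M × N from the start pair (m0, n0), following both machines on each input symbol, reaches 7 state pairs: (m0, n0), (m0, n1), (m1, n2), (m0, n3), (m1, n4), (m1, n5), (m0, n5).
M accepts in {m0} and N accepts in {n2}; no reachable pair has both components accepting, so no string drives both machines to acceptance simultaneously and L(M) ∩ L(N) = ∅.
So no string is accepted by both, and the intersection is empty.

Yes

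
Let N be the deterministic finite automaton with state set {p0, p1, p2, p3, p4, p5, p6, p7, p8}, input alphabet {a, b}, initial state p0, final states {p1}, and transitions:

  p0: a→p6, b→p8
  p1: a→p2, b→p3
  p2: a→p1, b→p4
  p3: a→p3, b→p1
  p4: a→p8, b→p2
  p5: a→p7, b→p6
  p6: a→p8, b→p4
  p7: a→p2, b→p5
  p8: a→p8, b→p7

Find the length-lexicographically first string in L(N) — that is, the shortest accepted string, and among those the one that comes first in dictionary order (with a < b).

abba

A breadth-first search from p0 reaches an accepting state first via the path p0 → p6 → p4 → p2 → p1 on input abba.
No string of length < 4 is accepted (BFS exhausts all shorter strings without reaching an accepting state), and abba is the lexicographically least accepting string of length 4.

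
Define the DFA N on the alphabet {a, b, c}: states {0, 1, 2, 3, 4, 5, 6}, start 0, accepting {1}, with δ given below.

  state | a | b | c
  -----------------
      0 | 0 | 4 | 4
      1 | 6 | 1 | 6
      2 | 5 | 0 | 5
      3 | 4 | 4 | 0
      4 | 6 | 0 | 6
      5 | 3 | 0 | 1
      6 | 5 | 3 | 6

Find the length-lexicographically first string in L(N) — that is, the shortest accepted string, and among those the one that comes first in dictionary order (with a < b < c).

A breadth-first search from 0 reaches an accepting state first via the path 0 → 4 → 6 → 5 → 1 on input baac.
No string of length < 4 is accepted (BFS exhausts all shorter strings without reaching an accepting state), and baac is the lexicographically least accepting string of length 4.

baac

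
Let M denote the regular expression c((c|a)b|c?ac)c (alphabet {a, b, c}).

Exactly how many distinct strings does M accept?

The expression has no Kleene star, so L(M) is finite. Expanding the alternatives gives {cabc, cacc, ccbc, ccacc}.
That is 3 of length 4, 1 of length 5: 4 strings in all.

4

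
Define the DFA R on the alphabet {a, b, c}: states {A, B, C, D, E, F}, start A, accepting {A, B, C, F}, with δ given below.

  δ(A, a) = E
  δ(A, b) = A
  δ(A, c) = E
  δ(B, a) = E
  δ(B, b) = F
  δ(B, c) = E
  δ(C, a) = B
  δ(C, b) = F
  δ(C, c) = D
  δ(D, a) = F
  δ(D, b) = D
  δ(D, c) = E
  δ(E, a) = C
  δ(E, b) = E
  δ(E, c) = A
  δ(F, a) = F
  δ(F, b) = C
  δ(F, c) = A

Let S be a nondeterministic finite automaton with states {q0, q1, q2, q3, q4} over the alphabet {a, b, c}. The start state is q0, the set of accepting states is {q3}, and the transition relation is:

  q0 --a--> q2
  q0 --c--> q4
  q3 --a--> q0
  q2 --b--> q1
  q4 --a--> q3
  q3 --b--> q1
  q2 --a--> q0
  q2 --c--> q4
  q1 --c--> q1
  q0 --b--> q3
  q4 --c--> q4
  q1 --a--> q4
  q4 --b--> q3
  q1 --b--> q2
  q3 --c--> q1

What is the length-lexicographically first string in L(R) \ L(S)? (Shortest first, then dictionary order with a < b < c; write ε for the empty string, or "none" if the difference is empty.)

The empty string ε is accepted by R but not by S.
Since ε is the unique shortest string, it is the required witness.

ε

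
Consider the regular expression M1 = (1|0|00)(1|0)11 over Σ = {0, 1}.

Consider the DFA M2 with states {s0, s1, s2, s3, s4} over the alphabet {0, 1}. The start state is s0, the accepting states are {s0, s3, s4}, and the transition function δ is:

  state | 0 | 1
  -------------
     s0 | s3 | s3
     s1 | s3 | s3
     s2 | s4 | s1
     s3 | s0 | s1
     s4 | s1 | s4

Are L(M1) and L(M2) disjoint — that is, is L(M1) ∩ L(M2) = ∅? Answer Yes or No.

The string 00011 is accepted by both M1 and M2.
Hence L(M1) ∩ L(M2) ≠ ∅.

No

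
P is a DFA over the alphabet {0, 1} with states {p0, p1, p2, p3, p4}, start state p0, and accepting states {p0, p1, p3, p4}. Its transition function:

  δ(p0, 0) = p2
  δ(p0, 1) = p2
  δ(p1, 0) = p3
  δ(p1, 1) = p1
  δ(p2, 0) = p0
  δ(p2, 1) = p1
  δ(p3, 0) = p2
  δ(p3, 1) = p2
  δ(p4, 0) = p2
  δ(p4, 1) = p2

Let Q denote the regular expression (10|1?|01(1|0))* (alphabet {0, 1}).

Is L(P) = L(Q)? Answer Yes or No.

The string 00 is accepted by P but rejected by Q.
So L(P) ≠ L(Q).

No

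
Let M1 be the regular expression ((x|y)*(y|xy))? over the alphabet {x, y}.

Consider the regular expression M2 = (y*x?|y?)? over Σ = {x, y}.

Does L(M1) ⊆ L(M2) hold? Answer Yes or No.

No

The string xy is in L(M1) but not in L(M2).
So L(M1) ⊄ L(M2).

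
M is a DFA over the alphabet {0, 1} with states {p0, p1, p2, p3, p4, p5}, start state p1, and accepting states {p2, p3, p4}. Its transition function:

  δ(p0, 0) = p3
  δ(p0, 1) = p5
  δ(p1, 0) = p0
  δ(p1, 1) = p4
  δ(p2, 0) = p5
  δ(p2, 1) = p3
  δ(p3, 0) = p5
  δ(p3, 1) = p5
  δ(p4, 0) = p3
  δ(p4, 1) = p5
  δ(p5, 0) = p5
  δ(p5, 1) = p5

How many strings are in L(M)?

3

The useful subgraph on states {p0, p1, p3, p4} is acyclic, so L(M) is finite; the longest accepting path visits 3 useful states, giving maximum string length 2.
Counting accepting paths from p1 by length: 1 of length 1, 2 of length 2. Total 3.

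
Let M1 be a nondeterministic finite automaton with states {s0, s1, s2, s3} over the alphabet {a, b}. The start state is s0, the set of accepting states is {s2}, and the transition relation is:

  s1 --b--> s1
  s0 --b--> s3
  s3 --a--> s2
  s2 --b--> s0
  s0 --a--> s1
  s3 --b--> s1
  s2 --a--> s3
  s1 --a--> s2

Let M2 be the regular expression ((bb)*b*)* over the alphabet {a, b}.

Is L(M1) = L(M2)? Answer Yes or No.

The string aa is accepted by M1 but rejected by M2.
So L(M1) ≠ L(M2).

No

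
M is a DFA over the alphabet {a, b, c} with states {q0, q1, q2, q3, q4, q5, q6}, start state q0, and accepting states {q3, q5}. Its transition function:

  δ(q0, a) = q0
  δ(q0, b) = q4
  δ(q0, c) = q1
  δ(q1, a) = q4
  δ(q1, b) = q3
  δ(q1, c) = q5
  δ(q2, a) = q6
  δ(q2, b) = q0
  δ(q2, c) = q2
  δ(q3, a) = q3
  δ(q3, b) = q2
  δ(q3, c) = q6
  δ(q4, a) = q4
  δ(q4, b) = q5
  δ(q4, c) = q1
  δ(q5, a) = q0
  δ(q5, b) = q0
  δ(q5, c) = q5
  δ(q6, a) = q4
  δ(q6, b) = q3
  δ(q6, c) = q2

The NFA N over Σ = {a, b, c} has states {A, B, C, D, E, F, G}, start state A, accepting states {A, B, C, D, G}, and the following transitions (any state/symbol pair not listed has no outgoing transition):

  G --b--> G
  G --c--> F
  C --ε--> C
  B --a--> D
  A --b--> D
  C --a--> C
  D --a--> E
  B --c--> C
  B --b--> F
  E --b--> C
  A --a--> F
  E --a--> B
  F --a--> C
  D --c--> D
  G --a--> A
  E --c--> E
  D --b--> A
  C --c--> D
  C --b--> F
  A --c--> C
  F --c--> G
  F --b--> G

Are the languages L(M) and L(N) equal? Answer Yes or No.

No

The string cb is accepted by M but rejected by N.
So L(M) ≠ L(N).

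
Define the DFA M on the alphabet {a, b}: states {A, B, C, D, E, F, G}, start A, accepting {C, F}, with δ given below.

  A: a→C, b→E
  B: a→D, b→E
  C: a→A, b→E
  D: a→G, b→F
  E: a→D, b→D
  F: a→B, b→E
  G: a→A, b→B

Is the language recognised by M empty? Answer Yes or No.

The string a is accepted: the run A → C ends in the accepting state C.
Since at least one string is accepted, L(M) is not empty.

No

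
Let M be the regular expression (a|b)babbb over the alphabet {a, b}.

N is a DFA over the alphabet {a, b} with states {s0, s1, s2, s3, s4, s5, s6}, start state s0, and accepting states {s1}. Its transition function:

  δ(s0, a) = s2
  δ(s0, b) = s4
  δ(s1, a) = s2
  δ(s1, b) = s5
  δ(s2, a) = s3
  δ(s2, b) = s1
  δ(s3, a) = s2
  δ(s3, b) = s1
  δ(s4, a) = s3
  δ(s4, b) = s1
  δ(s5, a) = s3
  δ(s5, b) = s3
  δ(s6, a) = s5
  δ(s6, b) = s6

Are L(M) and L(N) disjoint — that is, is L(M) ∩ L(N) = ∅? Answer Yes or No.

Yes

Converting the expression M to a DFA (subset construction, then merging equivalent states) gives the minimal DFA with states {m0, m1, m2, m3, m4, m5, m6, m7}, start state m0, accepting states {m7} and transitions m0: a→m1, b→m1; m1: a→m2, b→m3; m2: a→m2, b→m2; m3: a→m4, b→m2; m4: a→m2, b→m5; m5: a→m2, b→m6; m6: a→m2, b→m7; m7: a→m2, b→m2.
Exploring the product automaton M × N from the start pair (m0, s0), following both machines on each input symbol, reaches 12 state pairs: (m0, s0), (m1, s2), (m1, s4), (m2, s3), (m3, s1), (m2, s2), (m2, s1), (m4, s2), (m2, s5), (m5, s1), (m6, s5), (m7, s3).
M accepts in {m7} and N accepts in {s1}; no reachable pair has both components accepting, so no string drives both machines to acceptance simultaneously and L(M) ∩ L(N) = ∅.
So no string is accepted by both, and the intersection is empty.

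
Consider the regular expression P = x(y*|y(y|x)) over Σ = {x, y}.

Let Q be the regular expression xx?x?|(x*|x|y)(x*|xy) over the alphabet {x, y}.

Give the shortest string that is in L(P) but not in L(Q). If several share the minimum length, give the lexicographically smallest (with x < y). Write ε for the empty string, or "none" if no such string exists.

xyx

The string xyx is accepted by P but not by Q.
No shorter string lies in the difference, and xyx is the lexicographically first length-3 string in L(P) \ L(Q).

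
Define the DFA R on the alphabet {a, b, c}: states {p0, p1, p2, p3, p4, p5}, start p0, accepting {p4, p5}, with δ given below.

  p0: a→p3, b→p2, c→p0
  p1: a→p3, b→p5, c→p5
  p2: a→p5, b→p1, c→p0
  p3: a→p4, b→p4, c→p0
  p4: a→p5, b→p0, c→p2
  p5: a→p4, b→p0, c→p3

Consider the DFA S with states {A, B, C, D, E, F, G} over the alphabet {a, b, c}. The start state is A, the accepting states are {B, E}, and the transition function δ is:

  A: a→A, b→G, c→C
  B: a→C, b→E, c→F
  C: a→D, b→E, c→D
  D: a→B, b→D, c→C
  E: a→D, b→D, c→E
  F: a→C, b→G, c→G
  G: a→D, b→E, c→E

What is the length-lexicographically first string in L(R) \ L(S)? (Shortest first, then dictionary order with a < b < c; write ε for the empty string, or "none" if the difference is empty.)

aa

The string aa is accepted by R but not by S.
No shorter string lies in the difference, and aa is the lexicographically first length-2 string in L(R) \ L(S).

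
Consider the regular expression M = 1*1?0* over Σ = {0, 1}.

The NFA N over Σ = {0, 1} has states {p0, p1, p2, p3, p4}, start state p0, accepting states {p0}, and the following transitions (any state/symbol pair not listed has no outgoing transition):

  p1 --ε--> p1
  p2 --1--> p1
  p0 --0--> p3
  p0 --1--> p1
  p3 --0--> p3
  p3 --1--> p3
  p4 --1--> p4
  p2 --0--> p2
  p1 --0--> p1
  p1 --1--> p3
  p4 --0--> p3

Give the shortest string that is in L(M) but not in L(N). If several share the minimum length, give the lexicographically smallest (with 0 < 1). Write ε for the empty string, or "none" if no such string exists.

The string 0 is accepted by M but not by N.
No shorter string lies in the difference, and 0 is the lexicographically first length-1 string in L(M) \ L(N).

0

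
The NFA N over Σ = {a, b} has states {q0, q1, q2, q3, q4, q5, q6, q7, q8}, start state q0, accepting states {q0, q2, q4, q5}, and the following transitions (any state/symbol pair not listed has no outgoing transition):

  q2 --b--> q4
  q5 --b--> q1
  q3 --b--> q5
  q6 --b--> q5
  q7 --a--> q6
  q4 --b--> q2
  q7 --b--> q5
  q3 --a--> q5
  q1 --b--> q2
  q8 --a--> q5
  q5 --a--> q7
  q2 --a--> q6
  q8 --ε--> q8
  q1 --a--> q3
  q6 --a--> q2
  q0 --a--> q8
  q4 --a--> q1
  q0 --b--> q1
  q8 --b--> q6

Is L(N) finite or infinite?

infinite

State q1 is reachable from the start and can reach an accepting state, and it lies on the cycle q1 → q2 → q4 → q1.
Traversing that cycle any number of times yields accepted strings of unbounded length, so the language is infinite.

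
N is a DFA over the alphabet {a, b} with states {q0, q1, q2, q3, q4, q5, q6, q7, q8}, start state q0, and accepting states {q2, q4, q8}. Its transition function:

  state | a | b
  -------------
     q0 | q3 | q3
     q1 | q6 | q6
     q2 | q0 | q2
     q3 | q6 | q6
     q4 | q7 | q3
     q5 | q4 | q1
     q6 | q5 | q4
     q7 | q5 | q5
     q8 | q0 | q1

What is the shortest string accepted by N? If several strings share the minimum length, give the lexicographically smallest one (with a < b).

aab

A breadth-first search from q0 reaches an accepting state first via the path q0 → q3 → q6 → q4 on input aab.
No string of length < 3 is accepted (BFS exhausts all shorter strings without reaching an accepting state), and aab is the lexicographically least accepting string of length 3.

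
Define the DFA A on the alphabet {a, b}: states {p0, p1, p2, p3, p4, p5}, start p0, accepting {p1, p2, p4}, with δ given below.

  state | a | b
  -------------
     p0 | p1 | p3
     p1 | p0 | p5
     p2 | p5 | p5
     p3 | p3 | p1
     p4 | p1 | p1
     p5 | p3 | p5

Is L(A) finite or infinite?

infinite

State p0 is reachable from the start and can reach an accepting state, and it lies on the cycle p0 → p1 → p0.
Traversing that cycle any number of times yields accepted strings of unbounded length, so the language is infinite.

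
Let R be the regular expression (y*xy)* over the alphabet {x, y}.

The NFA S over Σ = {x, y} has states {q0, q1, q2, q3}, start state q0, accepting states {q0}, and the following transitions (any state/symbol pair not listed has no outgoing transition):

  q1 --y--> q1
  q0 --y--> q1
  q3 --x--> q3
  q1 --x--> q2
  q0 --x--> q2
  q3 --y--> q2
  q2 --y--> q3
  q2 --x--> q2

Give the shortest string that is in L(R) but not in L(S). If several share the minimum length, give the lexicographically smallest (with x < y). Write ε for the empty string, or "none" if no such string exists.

xy

The string xy is accepted by R but not by S.
No shorter string lies in the difference, and xy is the lexicographically first length-2 string in L(R) \ L(S).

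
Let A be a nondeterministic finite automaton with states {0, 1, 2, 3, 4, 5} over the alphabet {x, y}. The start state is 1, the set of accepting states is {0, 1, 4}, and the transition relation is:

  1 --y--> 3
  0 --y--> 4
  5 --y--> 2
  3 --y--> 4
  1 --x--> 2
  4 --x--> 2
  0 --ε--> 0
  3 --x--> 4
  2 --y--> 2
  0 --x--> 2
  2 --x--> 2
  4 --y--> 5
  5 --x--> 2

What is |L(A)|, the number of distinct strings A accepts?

3

The useful subgraph on states {1, 3, 4} is acyclic, so L(A) is finite; the longest accepting path visits 3 useful states, giving maximum string length 2.
Counting accepting paths from 1 by length: 1 of length 0, 2 of length 2. Total 3.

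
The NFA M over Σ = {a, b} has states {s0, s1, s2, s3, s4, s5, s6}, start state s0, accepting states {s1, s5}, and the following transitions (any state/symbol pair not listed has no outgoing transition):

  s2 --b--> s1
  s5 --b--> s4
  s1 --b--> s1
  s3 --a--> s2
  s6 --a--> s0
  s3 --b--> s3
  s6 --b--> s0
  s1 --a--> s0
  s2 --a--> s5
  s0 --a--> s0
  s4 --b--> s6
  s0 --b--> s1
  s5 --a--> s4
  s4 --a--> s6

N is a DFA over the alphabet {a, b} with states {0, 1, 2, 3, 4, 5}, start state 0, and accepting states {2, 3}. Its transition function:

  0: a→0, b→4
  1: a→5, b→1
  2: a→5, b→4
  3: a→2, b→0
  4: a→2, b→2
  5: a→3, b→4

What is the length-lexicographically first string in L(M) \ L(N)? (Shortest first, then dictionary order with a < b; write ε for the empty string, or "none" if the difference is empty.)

The string b is accepted by M but not by N.
No shorter string lies in the difference, and b is the lexicographically first length-1 string in L(M) \ L(N).

b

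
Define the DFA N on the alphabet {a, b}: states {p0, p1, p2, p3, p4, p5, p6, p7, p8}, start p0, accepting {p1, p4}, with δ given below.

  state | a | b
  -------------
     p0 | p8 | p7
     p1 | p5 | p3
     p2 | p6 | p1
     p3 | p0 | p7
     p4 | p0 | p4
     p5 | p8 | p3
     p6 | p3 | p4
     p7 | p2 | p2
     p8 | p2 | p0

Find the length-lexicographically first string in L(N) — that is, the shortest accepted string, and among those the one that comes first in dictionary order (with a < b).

A breadth-first search from p0 reaches an accepting state first via the path p0 → p8 → p2 → p1 on input aab.
No string of length < 3 is accepted (BFS exhausts all shorter strings without reaching an accepting state), and aab is the lexicographically least accepting string of length 3.

aab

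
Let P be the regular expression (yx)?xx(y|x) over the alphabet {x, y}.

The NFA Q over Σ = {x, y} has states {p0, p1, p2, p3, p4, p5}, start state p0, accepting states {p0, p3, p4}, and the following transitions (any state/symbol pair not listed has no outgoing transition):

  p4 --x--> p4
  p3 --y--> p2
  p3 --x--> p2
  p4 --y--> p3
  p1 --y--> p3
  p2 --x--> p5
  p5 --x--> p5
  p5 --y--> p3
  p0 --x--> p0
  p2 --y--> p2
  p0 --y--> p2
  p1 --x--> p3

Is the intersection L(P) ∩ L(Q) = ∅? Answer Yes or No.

No

The string xxx is accepted by both P and Q.
Hence L(P) ∩ L(Q) ≠ ∅.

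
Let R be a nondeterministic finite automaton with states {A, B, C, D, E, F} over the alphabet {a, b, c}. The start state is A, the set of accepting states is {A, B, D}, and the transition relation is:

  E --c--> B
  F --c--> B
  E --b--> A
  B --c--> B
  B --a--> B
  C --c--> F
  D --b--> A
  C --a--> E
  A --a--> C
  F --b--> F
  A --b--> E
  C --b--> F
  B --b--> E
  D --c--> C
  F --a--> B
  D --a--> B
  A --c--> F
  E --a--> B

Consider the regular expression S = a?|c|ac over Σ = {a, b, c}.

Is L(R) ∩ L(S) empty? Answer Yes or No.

The empty string ε is accepted by both R and S.
Hence L(R) ∩ L(S) ≠ ∅.

No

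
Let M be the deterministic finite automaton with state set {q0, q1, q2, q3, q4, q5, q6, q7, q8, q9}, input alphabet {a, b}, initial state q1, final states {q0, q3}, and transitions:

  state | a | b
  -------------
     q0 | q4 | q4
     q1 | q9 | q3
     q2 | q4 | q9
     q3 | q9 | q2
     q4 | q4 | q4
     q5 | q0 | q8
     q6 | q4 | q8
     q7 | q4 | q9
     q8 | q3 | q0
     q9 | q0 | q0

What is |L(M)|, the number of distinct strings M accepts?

The useful subgraph on states {q0, q1, q2, q3, q9} is acyclic, so L(M) is finite; the longest accepting path visits 5 useful states, giving maximum string length 4.
Counting accepting paths from q1 by length: 1 of length 1, 2 of length 2, 2 of length 3, 2 of length 4. Total 7.

7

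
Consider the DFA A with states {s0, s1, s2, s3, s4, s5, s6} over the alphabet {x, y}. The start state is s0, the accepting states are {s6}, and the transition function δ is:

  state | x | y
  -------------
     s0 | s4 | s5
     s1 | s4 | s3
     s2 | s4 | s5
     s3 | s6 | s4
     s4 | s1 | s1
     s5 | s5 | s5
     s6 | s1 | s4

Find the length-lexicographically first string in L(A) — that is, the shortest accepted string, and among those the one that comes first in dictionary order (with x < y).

A breadth-first search from s0 reaches an accepting state first via the path s0 → s4 → s1 → s3 → s6 on input xxyx.
No string of length < 4 is accepted (BFS exhausts all shorter strings without reaching an accepting state), and xxyx is the lexicographically least accepting string of length 4.

xxyx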